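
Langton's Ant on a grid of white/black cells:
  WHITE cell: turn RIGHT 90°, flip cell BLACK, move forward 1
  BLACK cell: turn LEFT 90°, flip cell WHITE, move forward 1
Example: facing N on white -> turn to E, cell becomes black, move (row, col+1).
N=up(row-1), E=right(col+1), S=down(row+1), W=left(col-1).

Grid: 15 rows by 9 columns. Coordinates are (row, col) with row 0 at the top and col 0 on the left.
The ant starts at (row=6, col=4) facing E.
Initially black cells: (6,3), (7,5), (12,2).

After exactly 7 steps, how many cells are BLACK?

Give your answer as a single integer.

Answer: 8

Derivation:
Step 1: on WHITE (6,4): turn R to S, flip to black, move to (7,4). |black|=4
Step 2: on WHITE (7,4): turn R to W, flip to black, move to (7,3). |black|=5
Step 3: on WHITE (7,3): turn R to N, flip to black, move to (6,3). |black|=6
Step 4: on BLACK (6,3): turn L to W, flip to white, move to (6,2). |black|=5
Step 5: on WHITE (6,2): turn R to N, flip to black, move to (5,2). |black|=6
Step 6: on WHITE (5,2): turn R to E, flip to black, move to (5,3). |black|=7
Step 7: on WHITE (5,3): turn R to S, flip to black, move to (6,3). |black|=8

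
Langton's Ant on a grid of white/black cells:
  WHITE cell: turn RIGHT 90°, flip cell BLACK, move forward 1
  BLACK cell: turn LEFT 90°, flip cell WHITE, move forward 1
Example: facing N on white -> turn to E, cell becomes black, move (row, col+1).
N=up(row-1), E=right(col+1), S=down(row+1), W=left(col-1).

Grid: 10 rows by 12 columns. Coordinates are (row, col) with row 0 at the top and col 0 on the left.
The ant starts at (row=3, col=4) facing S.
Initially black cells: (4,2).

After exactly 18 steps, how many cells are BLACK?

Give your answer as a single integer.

Step 1: on WHITE (3,4): turn R to W, flip to black, move to (3,3). |black|=2
Step 2: on WHITE (3,3): turn R to N, flip to black, move to (2,3). |black|=3
Step 3: on WHITE (2,3): turn R to E, flip to black, move to (2,4). |black|=4
Step 4: on WHITE (2,4): turn R to S, flip to black, move to (3,4). |black|=5
Step 5: on BLACK (3,4): turn L to E, flip to white, move to (3,5). |black|=4
Step 6: on WHITE (3,5): turn R to S, flip to black, move to (4,5). |black|=5
Step 7: on WHITE (4,5): turn R to W, flip to black, move to (4,4). |black|=6
Step 8: on WHITE (4,4): turn R to N, flip to black, move to (3,4). |black|=7
Step 9: on WHITE (3,4): turn R to E, flip to black, move to (3,5). |black|=8
Step 10: on BLACK (3,5): turn L to N, flip to white, move to (2,5). |black|=7
Step 11: on WHITE (2,5): turn R to E, flip to black, move to (2,6). |black|=8
Step 12: on WHITE (2,6): turn R to S, flip to black, move to (3,6). |black|=9
Step 13: on WHITE (3,6): turn R to W, flip to black, move to (3,5). |black|=10
Step 14: on WHITE (3,5): turn R to N, flip to black, move to (2,5). |black|=11
Step 15: on BLACK (2,5): turn L to W, flip to white, move to (2,4). |black|=10
Step 16: on BLACK (2,4): turn L to S, flip to white, move to (3,4). |black|=9
Step 17: on BLACK (3,4): turn L to E, flip to white, move to (3,5). |black|=8
Step 18: on BLACK (3,5): turn L to N, flip to white, move to (2,5). |black|=7

Answer: 7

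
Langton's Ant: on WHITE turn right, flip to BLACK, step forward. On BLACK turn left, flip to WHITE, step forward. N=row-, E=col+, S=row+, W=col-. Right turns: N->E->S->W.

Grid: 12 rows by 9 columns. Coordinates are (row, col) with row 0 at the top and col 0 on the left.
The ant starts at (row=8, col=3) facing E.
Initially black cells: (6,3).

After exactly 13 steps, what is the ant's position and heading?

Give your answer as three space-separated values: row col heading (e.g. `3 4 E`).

Step 1: on WHITE (8,3): turn R to S, flip to black, move to (9,3). |black|=2
Step 2: on WHITE (9,3): turn R to W, flip to black, move to (9,2). |black|=3
Step 3: on WHITE (9,2): turn R to N, flip to black, move to (8,2). |black|=4
Step 4: on WHITE (8,2): turn R to E, flip to black, move to (8,3). |black|=5
Step 5: on BLACK (8,3): turn L to N, flip to white, move to (7,3). |black|=4
Step 6: on WHITE (7,3): turn R to E, flip to black, move to (7,4). |black|=5
Step 7: on WHITE (7,4): turn R to S, flip to black, move to (8,4). |black|=6
Step 8: on WHITE (8,4): turn R to W, flip to black, move to (8,3). |black|=7
Step 9: on WHITE (8,3): turn R to N, flip to black, move to (7,3). |black|=8
Step 10: on BLACK (7,3): turn L to W, flip to white, move to (7,2). |black|=7
Step 11: on WHITE (7,2): turn R to N, flip to black, move to (6,2). |black|=8
Step 12: on WHITE (6,2): turn R to E, flip to black, move to (6,3). |black|=9
Step 13: on BLACK (6,3): turn L to N, flip to white, move to (5,3). |black|=8

Answer: 5 3 N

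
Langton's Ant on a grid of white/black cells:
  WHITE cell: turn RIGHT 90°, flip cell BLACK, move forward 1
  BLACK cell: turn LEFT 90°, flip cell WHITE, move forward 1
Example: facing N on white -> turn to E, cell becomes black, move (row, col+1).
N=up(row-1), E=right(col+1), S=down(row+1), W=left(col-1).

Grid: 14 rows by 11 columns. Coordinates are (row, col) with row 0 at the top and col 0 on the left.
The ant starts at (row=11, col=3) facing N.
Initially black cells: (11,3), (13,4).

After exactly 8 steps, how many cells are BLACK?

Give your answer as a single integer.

Step 1: on BLACK (11,3): turn L to W, flip to white, move to (11,2). |black|=1
Step 2: on WHITE (11,2): turn R to N, flip to black, move to (10,2). |black|=2
Step 3: on WHITE (10,2): turn R to E, flip to black, move to (10,3). |black|=3
Step 4: on WHITE (10,3): turn R to S, flip to black, move to (11,3). |black|=4
Step 5: on WHITE (11,3): turn R to W, flip to black, move to (11,2). |black|=5
Step 6: on BLACK (11,2): turn L to S, flip to white, move to (12,2). |black|=4
Step 7: on WHITE (12,2): turn R to W, flip to black, move to (12,1). |black|=5
Step 8: on WHITE (12,1): turn R to N, flip to black, move to (11,1). |black|=6

Answer: 6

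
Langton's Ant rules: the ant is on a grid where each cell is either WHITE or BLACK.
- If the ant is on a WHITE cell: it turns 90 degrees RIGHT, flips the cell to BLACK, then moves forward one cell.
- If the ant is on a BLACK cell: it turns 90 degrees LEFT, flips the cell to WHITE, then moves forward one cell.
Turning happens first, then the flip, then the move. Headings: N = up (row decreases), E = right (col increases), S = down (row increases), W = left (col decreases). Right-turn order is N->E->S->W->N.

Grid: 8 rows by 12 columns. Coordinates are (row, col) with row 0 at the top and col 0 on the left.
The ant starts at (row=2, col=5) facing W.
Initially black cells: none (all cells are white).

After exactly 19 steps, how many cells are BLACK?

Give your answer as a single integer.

Step 1: on WHITE (2,5): turn R to N, flip to black, move to (1,5). |black|=1
Step 2: on WHITE (1,5): turn R to E, flip to black, move to (1,6). |black|=2
Step 3: on WHITE (1,6): turn R to S, flip to black, move to (2,6). |black|=3
Step 4: on WHITE (2,6): turn R to W, flip to black, move to (2,5). |black|=4
Step 5: on BLACK (2,5): turn L to S, flip to white, move to (3,5). |black|=3
Step 6: on WHITE (3,5): turn R to W, flip to black, move to (3,4). |black|=4
Step 7: on WHITE (3,4): turn R to N, flip to black, move to (2,4). |black|=5
Step 8: on WHITE (2,4): turn R to E, flip to black, move to (2,5). |black|=6
Step 9: on WHITE (2,5): turn R to S, flip to black, move to (3,5). |black|=7
Step 10: on BLACK (3,5): turn L to E, flip to white, move to (3,6). |black|=6
Step 11: on WHITE (3,6): turn R to S, flip to black, move to (4,6). |black|=7
Step 12: on WHITE (4,6): turn R to W, flip to black, move to (4,5). |black|=8
Step 13: on WHITE (4,5): turn R to N, flip to black, move to (3,5). |black|=9
Step 14: on WHITE (3,5): turn R to E, flip to black, move to (3,6). |black|=10
Step 15: on BLACK (3,6): turn L to N, flip to white, move to (2,6). |black|=9
Step 16: on BLACK (2,6): turn L to W, flip to white, move to (2,5). |black|=8
Step 17: on BLACK (2,5): turn L to S, flip to white, move to (3,5). |black|=7
Step 18: on BLACK (3,5): turn L to E, flip to white, move to (3,6). |black|=6
Step 19: on WHITE (3,6): turn R to S, flip to black, move to (4,6). |black|=7

Answer: 7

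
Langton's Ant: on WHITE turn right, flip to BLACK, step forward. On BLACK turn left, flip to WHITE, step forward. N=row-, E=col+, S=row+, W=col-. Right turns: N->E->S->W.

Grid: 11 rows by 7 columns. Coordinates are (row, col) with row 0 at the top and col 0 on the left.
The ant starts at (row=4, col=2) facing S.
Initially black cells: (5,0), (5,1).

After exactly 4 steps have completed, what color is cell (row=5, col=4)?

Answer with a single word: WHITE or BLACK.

Step 1: on WHITE (4,2): turn R to W, flip to black, move to (4,1). |black|=3
Step 2: on WHITE (4,1): turn R to N, flip to black, move to (3,1). |black|=4
Step 3: on WHITE (3,1): turn R to E, flip to black, move to (3,2). |black|=5
Step 4: on WHITE (3,2): turn R to S, flip to black, move to (4,2). |black|=6

Answer: WHITE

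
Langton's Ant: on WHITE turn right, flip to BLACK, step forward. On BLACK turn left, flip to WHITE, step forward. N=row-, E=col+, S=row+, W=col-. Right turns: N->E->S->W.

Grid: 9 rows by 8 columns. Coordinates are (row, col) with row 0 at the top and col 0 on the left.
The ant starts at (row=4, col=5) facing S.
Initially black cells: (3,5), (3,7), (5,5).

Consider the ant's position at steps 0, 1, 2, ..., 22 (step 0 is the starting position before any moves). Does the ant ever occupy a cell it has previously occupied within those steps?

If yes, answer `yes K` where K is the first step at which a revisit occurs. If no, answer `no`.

Step 1: on WHITE (4,5): turn R to W, flip to black, move to (4,4). |black|=4 — new cell
Step 2: on WHITE (4,4): turn R to N, flip to black, move to (3,4). |black|=5 — new cell
Step 3: on WHITE (3,4): turn R to E, flip to black, move to (3,5). |black|=6 — new cell
Step 4: on BLACK (3,5): turn L to N, flip to white, move to (2,5). |black|=5 — new cell
Step 5: on WHITE (2,5): turn R to E, flip to black, move to (2,6). |black|=6 — new cell
Step 6: on WHITE (2,6): turn R to S, flip to black, move to (3,6). |black|=7 — new cell
Step 7: on WHITE (3,6): turn R to W, flip to black, move to (3,5). |black|=8 — REVISIT

Answer: yes 7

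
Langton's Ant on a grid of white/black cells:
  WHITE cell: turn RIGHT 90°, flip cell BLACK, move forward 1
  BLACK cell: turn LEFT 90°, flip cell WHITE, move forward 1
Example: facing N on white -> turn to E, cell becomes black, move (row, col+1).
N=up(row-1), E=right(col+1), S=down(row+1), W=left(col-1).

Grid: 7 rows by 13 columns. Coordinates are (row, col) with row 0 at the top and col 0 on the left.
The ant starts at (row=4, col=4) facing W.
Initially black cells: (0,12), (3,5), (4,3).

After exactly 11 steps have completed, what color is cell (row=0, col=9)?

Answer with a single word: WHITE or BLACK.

Step 1: on WHITE (4,4): turn R to N, flip to black, move to (3,4). |black|=4
Step 2: on WHITE (3,4): turn R to E, flip to black, move to (3,5). |black|=5
Step 3: on BLACK (3,5): turn L to N, flip to white, move to (2,5). |black|=4
Step 4: on WHITE (2,5): turn R to E, flip to black, move to (2,6). |black|=5
Step 5: on WHITE (2,6): turn R to S, flip to black, move to (3,6). |black|=6
Step 6: on WHITE (3,6): turn R to W, flip to black, move to (3,5). |black|=7
Step 7: on WHITE (3,5): turn R to N, flip to black, move to (2,5). |black|=8
Step 8: on BLACK (2,5): turn L to W, flip to white, move to (2,4). |black|=7
Step 9: on WHITE (2,4): turn R to N, flip to black, move to (1,4). |black|=8
Step 10: on WHITE (1,4): turn R to E, flip to black, move to (1,5). |black|=9
Step 11: on WHITE (1,5): turn R to S, flip to black, move to (2,5). |black|=10

Answer: WHITE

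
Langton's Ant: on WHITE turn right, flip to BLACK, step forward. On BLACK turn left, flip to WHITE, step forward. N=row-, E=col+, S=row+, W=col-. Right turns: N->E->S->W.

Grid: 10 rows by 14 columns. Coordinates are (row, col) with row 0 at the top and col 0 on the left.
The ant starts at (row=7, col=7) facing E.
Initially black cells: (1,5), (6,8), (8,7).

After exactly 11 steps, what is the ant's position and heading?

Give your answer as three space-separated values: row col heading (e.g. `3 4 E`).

Answer: 7 8 N

Derivation:
Step 1: on WHITE (7,7): turn R to S, flip to black, move to (8,7). |black|=4
Step 2: on BLACK (8,7): turn L to E, flip to white, move to (8,8). |black|=3
Step 3: on WHITE (8,8): turn R to S, flip to black, move to (9,8). |black|=4
Step 4: on WHITE (9,8): turn R to W, flip to black, move to (9,7). |black|=5
Step 5: on WHITE (9,7): turn R to N, flip to black, move to (8,7). |black|=6
Step 6: on WHITE (8,7): turn R to E, flip to black, move to (8,8). |black|=7
Step 7: on BLACK (8,8): turn L to N, flip to white, move to (7,8). |black|=6
Step 8: on WHITE (7,8): turn R to E, flip to black, move to (7,9). |black|=7
Step 9: on WHITE (7,9): turn R to S, flip to black, move to (8,9). |black|=8
Step 10: on WHITE (8,9): turn R to W, flip to black, move to (8,8). |black|=9
Step 11: on WHITE (8,8): turn R to N, flip to black, move to (7,8). |black|=10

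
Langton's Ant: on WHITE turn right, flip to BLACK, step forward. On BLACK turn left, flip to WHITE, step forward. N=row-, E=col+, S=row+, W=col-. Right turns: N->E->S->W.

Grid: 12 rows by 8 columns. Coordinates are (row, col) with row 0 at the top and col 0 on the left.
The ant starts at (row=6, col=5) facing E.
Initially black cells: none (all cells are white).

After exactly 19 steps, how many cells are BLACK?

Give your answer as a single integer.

Answer: 7

Derivation:
Step 1: on WHITE (6,5): turn R to S, flip to black, move to (7,5). |black|=1
Step 2: on WHITE (7,5): turn R to W, flip to black, move to (7,4). |black|=2
Step 3: on WHITE (7,4): turn R to N, flip to black, move to (6,4). |black|=3
Step 4: on WHITE (6,4): turn R to E, flip to black, move to (6,5). |black|=4
Step 5: on BLACK (6,5): turn L to N, flip to white, move to (5,5). |black|=3
Step 6: on WHITE (5,5): turn R to E, flip to black, move to (5,6). |black|=4
Step 7: on WHITE (5,6): turn R to S, flip to black, move to (6,6). |black|=5
Step 8: on WHITE (6,6): turn R to W, flip to black, move to (6,5). |black|=6
Step 9: on WHITE (6,5): turn R to N, flip to black, move to (5,5). |black|=7
Step 10: on BLACK (5,5): turn L to W, flip to white, move to (5,4). |black|=6
Step 11: on WHITE (5,4): turn R to N, flip to black, move to (4,4). |black|=7
Step 12: on WHITE (4,4): turn R to E, flip to black, move to (4,5). |black|=8
Step 13: on WHITE (4,5): turn R to S, flip to black, move to (5,5). |black|=9
Step 14: on WHITE (5,5): turn R to W, flip to black, move to (5,4). |black|=10
Step 15: on BLACK (5,4): turn L to S, flip to white, move to (6,4). |black|=9
Step 16: on BLACK (6,4): turn L to E, flip to white, move to (6,5). |black|=8
Step 17: on BLACK (6,5): turn L to N, flip to white, move to (5,5). |black|=7
Step 18: on BLACK (5,5): turn L to W, flip to white, move to (5,4). |black|=6
Step 19: on WHITE (5,4): turn R to N, flip to black, move to (4,4). |black|=7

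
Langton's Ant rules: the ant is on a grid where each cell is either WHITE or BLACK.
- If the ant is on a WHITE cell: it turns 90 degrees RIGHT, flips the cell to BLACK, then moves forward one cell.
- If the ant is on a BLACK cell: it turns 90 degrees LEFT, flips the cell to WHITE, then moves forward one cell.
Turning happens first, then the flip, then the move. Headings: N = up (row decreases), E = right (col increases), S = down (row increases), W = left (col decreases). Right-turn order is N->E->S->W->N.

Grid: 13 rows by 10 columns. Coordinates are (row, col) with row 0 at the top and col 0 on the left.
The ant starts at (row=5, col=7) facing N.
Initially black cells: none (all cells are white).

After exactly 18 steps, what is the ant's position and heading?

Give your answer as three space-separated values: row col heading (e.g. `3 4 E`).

Answer: 6 6 S

Derivation:
Step 1: on WHITE (5,7): turn R to E, flip to black, move to (5,8). |black|=1
Step 2: on WHITE (5,8): turn R to S, flip to black, move to (6,8). |black|=2
Step 3: on WHITE (6,8): turn R to W, flip to black, move to (6,7). |black|=3
Step 4: on WHITE (6,7): turn R to N, flip to black, move to (5,7). |black|=4
Step 5: on BLACK (5,7): turn L to W, flip to white, move to (5,6). |black|=3
Step 6: on WHITE (5,6): turn R to N, flip to black, move to (4,6). |black|=4
Step 7: on WHITE (4,6): turn R to E, flip to black, move to (4,7). |black|=5
Step 8: on WHITE (4,7): turn R to S, flip to black, move to (5,7). |black|=6
Step 9: on WHITE (5,7): turn R to W, flip to black, move to (5,6). |black|=7
Step 10: on BLACK (5,6): turn L to S, flip to white, move to (6,6). |black|=6
Step 11: on WHITE (6,6): turn R to W, flip to black, move to (6,5). |black|=7
Step 12: on WHITE (6,5): turn R to N, flip to black, move to (5,5). |black|=8
Step 13: on WHITE (5,5): turn R to E, flip to black, move to (5,6). |black|=9
Step 14: on WHITE (5,6): turn R to S, flip to black, move to (6,6). |black|=10
Step 15: on BLACK (6,6): turn L to E, flip to white, move to (6,7). |black|=9
Step 16: on BLACK (6,7): turn L to N, flip to white, move to (5,7). |black|=8
Step 17: on BLACK (5,7): turn L to W, flip to white, move to (5,6). |black|=7
Step 18: on BLACK (5,6): turn L to S, flip to white, move to (6,6). |black|=6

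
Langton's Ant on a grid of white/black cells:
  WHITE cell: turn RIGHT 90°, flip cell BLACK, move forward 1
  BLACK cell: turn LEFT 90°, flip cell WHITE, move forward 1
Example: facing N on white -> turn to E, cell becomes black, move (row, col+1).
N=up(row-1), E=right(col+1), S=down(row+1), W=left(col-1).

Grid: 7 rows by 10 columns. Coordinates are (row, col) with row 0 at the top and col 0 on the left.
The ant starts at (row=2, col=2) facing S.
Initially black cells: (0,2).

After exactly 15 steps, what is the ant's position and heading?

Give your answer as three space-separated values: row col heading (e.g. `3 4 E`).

Step 1: on WHITE (2,2): turn R to W, flip to black, move to (2,1). |black|=2
Step 2: on WHITE (2,1): turn R to N, flip to black, move to (1,1). |black|=3
Step 3: on WHITE (1,1): turn R to E, flip to black, move to (1,2). |black|=4
Step 4: on WHITE (1,2): turn R to S, flip to black, move to (2,2). |black|=5
Step 5: on BLACK (2,2): turn L to E, flip to white, move to (2,3). |black|=4
Step 6: on WHITE (2,3): turn R to S, flip to black, move to (3,3). |black|=5
Step 7: on WHITE (3,3): turn R to W, flip to black, move to (3,2). |black|=6
Step 8: on WHITE (3,2): turn R to N, flip to black, move to (2,2). |black|=7
Step 9: on WHITE (2,2): turn R to E, flip to black, move to (2,3). |black|=8
Step 10: on BLACK (2,3): turn L to N, flip to white, move to (1,3). |black|=7
Step 11: on WHITE (1,3): turn R to E, flip to black, move to (1,4). |black|=8
Step 12: on WHITE (1,4): turn R to S, flip to black, move to (2,4). |black|=9
Step 13: on WHITE (2,4): turn R to W, flip to black, move to (2,3). |black|=10
Step 14: on WHITE (2,3): turn R to N, flip to black, move to (1,3). |black|=11
Step 15: on BLACK (1,3): turn L to W, flip to white, move to (1,2). |black|=10

Answer: 1 2 W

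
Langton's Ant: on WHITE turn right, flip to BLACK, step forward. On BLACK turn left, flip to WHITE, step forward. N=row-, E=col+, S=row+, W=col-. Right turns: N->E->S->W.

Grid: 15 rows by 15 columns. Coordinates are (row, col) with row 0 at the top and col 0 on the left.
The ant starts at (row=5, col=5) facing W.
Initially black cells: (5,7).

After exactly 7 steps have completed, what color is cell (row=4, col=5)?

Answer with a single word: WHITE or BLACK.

Answer: BLACK

Derivation:
Step 1: on WHITE (5,5): turn R to N, flip to black, move to (4,5). |black|=2
Step 2: on WHITE (4,5): turn R to E, flip to black, move to (4,6). |black|=3
Step 3: on WHITE (4,6): turn R to S, flip to black, move to (5,6). |black|=4
Step 4: on WHITE (5,6): turn R to W, flip to black, move to (5,5). |black|=5
Step 5: on BLACK (5,5): turn L to S, flip to white, move to (6,5). |black|=4
Step 6: on WHITE (6,5): turn R to W, flip to black, move to (6,4). |black|=5
Step 7: on WHITE (6,4): turn R to N, flip to black, move to (5,4). |black|=6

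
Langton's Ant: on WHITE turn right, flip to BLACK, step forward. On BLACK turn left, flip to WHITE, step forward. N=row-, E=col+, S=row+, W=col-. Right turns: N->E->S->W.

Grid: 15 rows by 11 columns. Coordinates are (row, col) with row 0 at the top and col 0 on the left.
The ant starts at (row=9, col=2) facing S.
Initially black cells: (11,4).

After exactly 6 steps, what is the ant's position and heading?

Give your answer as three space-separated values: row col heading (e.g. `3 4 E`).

Step 1: on WHITE (9,2): turn R to W, flip to black, move to (9,1). |black|=2
Step 2: on WHITE (9,1): turn R to N, flip to black, move to (8,1). |black|=3
Step 3: on WHITE (8,1): turn R to E, flip to black, move to (8,2). |black|=4
Step 4: on WHITE (8,2): turn R to S, flip to black, move to (9,2). |black|=5
Step 5: on BLACK (9,2): turn L to E, flip to white, move to (9,3). |black|=4
Step 6: on WHITE (9,3): turn R to S, flip to black, move to (10,3). |black|=5

Answer: 10 3 S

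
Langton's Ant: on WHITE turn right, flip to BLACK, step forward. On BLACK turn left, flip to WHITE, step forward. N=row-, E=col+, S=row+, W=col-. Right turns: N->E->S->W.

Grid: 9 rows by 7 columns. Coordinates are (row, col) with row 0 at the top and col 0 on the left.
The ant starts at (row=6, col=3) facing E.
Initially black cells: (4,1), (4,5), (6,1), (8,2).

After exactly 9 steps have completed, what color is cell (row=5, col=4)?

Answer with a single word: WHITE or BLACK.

Step 1: on WHITE (6,3): turn R to S, flip to black, move to (7,3). |black|=5
Step 2: on WHITE (7,3): turn R to W, flip to black, move to (7,2). |black|=6
Step 3: on WHITE (7,2): turn R to N, flip to black, move to (6,2). |black|=7
Step 4: on WHITE (6,2): turn R to E, flip to black, move to (6,3). |black|=8
Step 5: on BLACK (6,3): turn L to N, flip to white, move to (5,3). |black|=7
Step 6: on WHITE (5,3): turn R to E, flip to black, move to (5,4). |black|=8
Step 7: on WHITE (5,4): turn R to S, flip to black, move to (6,4). |black|=9
Step 8: on WHITE (6,4): turn R to W, flip to black, move to (6,3). |black|=10
Step 9: on WHITE (6,3): turn R to N, flip to black, move to (5,3). |black|=11

Answer: BLACK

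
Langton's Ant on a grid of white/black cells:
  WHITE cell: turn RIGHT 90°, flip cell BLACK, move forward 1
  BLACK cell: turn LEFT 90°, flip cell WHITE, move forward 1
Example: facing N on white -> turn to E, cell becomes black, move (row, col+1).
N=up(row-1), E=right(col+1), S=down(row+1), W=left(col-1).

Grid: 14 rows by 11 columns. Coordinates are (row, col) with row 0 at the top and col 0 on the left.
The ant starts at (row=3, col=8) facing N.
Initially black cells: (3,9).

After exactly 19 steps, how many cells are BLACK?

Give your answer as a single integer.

Step 1: on WHITE (3,8): turn R to E, flip to black, move to (3,9). |black|=2
Step 2: on BLACK (3,9): turn L to N, flip to white, move to (2,9). |black|=1
Step 3: on WHITE (2,9): turn R to E, flip to black, move to (2,10). |black|=2
Step 4: on WHITE (2,10): turn R to S, flip to black, move to (3,10). |black|=3
Step 5: on WHITE (3,10): turn R to W, flip to black, move to (3,9). |black|=4
Step 6: on WHITE (3,9): turn R to N, flip to black, move to (2,9). |black|=5
Step 7: on BLACK (2,9): turn L to W, flip to white, move to (2,8). |black|=4
Step 8: on WHITE (2,8): turn R to N, flip to black, move to (1,8). |black|=5
Step 9: on WHITE (1,8): turn R to E, flip to black, move to (1,9). |black|=6
Step 10: on WHITE (1,9): turn R to S, flip to black, move to (2,9). |black|=7
Step 11: on WHITE (2,9): turn R to W, flip to black, move to (2,8). |black|=8
Step 12: on BLACK (2,8): turn L to S, flip to white, move to (3,8). |black|=7
Step 13: on BLACK (3,8): turn L to E, flip to white, move to (3,9). |black|=6
Step 14: on BLACK (3,9): turn L to N, flip to white, move to (2,9). |black|=5
Step 15: on BLACK (2,9): turn L to W, flip to white, move to (2,8). |black|=4
Step 16: on WHITE (2,8): turn R to N, flip to black, move to (1,8). |black|=5
Step 17: on BLACK (1,8): turn L to W, flip to white, move to (1,7). |black|=4
Step 18: on WHITE (1,7): turn R to N, flip to black, move to (0,7). |black|=5
Step 19: on WHITE (0,7): turn R to E, flip to black, move to (0,8). |black|=6

Answer: 6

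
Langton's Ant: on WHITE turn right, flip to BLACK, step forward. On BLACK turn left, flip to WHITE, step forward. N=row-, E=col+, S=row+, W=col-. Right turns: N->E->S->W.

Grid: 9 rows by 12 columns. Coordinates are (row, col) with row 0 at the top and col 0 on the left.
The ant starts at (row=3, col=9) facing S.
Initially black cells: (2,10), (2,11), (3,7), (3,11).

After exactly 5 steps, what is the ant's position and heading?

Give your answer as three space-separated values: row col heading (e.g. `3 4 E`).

Step 1: on WHITE (3,9): turn R to W, flip to black, move to (3,8). |black|=5
Step 2: on WHITE (3,8): turn R to N, flip to black, move to (2,8). |black|=6
Step 3: on WHITE (2,8): turn R to E, flip to black, move to (2,9). |black|=7
Step 4: on WHITE (2,9): turn R to S, flip to black, move to (3,9). |black|=8
Step 5: on BLACK (3,9): turn L to E, flip to white, move to (3,10). |black|=7

Answer: 3 10 E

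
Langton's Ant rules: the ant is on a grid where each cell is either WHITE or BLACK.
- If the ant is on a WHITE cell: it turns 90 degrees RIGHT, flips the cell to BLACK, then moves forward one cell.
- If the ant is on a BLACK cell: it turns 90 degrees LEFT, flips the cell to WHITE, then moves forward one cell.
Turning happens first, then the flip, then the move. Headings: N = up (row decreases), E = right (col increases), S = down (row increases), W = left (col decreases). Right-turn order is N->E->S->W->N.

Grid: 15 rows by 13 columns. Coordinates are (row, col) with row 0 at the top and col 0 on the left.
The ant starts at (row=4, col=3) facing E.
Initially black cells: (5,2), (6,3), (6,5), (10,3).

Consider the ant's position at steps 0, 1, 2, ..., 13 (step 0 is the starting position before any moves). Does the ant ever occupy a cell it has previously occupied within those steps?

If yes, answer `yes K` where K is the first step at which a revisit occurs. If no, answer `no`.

Step 1: on WHITE (4,3): turn R to S, flip to black, move to (5,3). |black|=5 — new cell
Step 2: on WHITE (5,3): turn R to W, flip to black, move to (5,2). |black|=6 — new cell
Step 3: on BLACK (5,2): turn L to S, flip to white, move to (6,2). |black|=5 — new cell
Step 4: on WHITE (6,2): turn R to W, flip to black, move to (6,1). |black|=6 — new cell
Step 5: on WHITE (6,1): turn R to N, flip to black, move to (5,1). |black|=7 — new cell
Step 6: on WHITE (5,1): turn R to E, flip to black, move to (5,2). |black|=8 — REVISIT

Answer: yes 6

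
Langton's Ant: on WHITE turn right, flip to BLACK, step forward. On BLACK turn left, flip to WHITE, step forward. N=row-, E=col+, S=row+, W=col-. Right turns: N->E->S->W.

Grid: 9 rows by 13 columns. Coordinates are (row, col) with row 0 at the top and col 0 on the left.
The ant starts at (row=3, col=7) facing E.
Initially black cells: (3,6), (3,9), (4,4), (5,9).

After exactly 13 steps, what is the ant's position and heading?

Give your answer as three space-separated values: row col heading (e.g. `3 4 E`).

Answer: 4 3 N

Derivation:
Step 1: on WHITE (3,7): turn R to S, flip to black, move to (4,7). |black|=5
Step 2: on WHITE (4,7): turn R to W, flip to black, move to (4,6). |black|=6
Step 3: on WHITE (4,6): turn R to N, flip to black, move to (3,6). |black|=7
Step 4: on BLACK (3,6): turn L to W, flip to white, move to (3,5). |black|=6
Step 5: on WHITE (3,5): turn R to N, flip to black, move to (2,5). |black|=7
Step 6: on WHITE (2,5): turn R to E, flip to black, move to (2,6). |black|=8
Step 7: on WHITE (2,6): turn R to S, flip to black, move to (3,6). |black|=9
Step 8: on WHITE (3,6): turn R to W, flip to black, move to (3,5). |black|=10
Step 9: on BLACK (3,5): turn L to S, flip to white, move to (4,5). |black|=9
Step 10: on WHITE (4,5): turn R to W, flip to black, move to (4,4). |black|=10
Step 11: on BLACK (4,4): turn L to S, flip to white, move to (5,4). |black|=9
Step 12: on WHITE (5,4): turn R to W, flip to black, move to (5,3). |black|=10
Step 13: on WHITE (5,3): turn R to N, flip to black, move to (4,3). |black|=11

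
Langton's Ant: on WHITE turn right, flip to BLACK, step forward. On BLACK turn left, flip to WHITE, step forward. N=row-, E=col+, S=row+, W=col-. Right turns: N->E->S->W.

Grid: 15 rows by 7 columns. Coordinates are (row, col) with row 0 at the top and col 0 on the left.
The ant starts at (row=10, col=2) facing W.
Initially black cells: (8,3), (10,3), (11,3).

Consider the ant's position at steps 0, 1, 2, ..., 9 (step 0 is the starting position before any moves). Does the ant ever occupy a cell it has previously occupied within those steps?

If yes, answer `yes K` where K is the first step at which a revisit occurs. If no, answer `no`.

Step 1: on WHITE (10,2): turn R to N, flip to black, move to (9,2). |black|=4 — new cell
Step 2: on WHITE (9,2): turn R to E, flip to black, move to (9,3). |black|=5 — new cell
Step 3: on WHITE (9,3): turn R to S, flip to black, move to (10,3). |black|=6 — new cell
Step 4: on BLACK (10,3): turn L to E, flip to white, move to (10,4). |black|=5 — new cell
Step 5: on WHITE (10,4): turn R to S, flip to black, move to (11,4). |black|=6 — new cell
Step 6: on WHITE (11,4): turn R to W, flip to black, move to (11,3). |black|=7 — new cell
Step 7: on BLACK (11,3): turn L to S, flip to white, move to (12,3). |black|=6 — new cell
Step 8: on WHITE (12,3): turn R to W, flip to black, move to (12,2). |black|=7 — new cell
Step 9: on WHITE (12,2): turn R to N, flip to black, move to (11,2). |black|=8 — new cell
No revisit within 9 steps.

Answer: no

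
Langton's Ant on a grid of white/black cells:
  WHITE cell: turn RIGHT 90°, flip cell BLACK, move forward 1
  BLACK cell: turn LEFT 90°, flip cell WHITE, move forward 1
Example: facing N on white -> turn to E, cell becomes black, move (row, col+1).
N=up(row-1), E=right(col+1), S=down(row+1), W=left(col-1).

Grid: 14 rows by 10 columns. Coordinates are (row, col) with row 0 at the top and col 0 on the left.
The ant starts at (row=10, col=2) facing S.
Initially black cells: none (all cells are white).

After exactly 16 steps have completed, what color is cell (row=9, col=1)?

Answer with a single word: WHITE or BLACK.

Answer: BLACK

Derivation:
Step 1: on WHITE (10,2): turn R to W, flip to black, move to (10,1). |black|=1
Step 2: on WHITE (10,1): turn R to N, flip to black, move to (9,1). |black|=2
Step 3: on WHITE (9,1): turn R to E, flip to black, move to (9,2). |black|=3
Step 4: on WHITE (9,2): turn R to S, flip to black, move to (10,2). |black|=4
Step 5: on BLACK (10,2): turn L to E, flip to white, move to (10,3). |black|=3
Step 6: on WHITE (10,3): turn R to S, flip to black, move to (11,3). |black|=4
Step 7: on WHITE (11,3): turn R to W, flip to black, move to (11,2). |black|=5
Step 8: on WHITE (11,2): turn R to N, flip to black, move to (10,2). |black|=6
Step 9: on WHITE (10,2): turn R to E, flip to black, move to (10,3). |black|=7
Step 10: on BLACK (10,3): turn L to N, flip to white, move to (9,3). |black|=6
Step 11: on WHITE (9,3): turn R to E, flip to black, move to (9,4). |black|=7
Step 12: on WHITE (9,4): turn R to S, flip to black, move to (10,4). |black|=8
Step 13: on WHITE (10,4): turn R to W, flip to black, move to (10,3). |black|=9
Step 14: on WHITE (10,3): turn R to N, flip to black, move to (9,3). |black|=10
Step 15: on BLACK (9,3): turn L to W, flip to white, move to (9,2). |black|=9
Step 16: on BLACK (9,2): turn L to S, flip to white, move to (10,2). |black|=8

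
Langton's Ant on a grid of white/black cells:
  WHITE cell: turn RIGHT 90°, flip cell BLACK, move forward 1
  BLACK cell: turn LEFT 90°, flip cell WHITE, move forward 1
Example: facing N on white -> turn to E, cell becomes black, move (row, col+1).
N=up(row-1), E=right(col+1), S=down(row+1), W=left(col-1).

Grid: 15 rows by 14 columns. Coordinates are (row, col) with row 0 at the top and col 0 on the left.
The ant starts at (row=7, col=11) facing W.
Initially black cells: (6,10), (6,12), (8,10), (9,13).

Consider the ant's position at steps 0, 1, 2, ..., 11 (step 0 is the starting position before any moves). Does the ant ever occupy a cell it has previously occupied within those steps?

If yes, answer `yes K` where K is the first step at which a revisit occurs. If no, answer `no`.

Answer: yes 6

Derivation:
Step 1: on WHITE (7,11): turn R to N, flip to black, move to (6,11). |black|=5 — new cell
Step 2: on WHITE (6,11): turn R to E, flip to black, move to (6,12). |black|=6 — new cell
Step 3: on BLACK (6,12): turn L to N, flip to white, move to (5,12). |black|=5 — new cell
Step 4: on WHITE (5,12): turn R to E, flip to black, move to (5,13). |black|=6 — new cell
Step 5: on WHITE (5,13): turn R to S, flip to black, move to (6,13). |black|=7 — new cell
Step 6: on WHITE (6,13): turn R to W, flip to black, move to (6,12). |black|=8 — REVISIT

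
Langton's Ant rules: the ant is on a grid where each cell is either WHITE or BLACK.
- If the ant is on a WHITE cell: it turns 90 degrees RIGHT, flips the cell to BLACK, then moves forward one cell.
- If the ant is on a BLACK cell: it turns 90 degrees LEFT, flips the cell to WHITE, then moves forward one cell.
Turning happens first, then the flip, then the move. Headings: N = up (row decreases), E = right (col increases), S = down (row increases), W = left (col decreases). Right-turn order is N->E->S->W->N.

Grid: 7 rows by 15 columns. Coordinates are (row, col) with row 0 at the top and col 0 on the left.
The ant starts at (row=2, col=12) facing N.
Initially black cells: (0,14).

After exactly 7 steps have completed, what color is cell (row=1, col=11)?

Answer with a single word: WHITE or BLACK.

Answer: BLACK

Derivation:
Step 1: on WHITE (2,12): turn R to E, flip to black, move to (2,13). |black|=2
Step 2: on WHITE (2,13): turn R to S, flip to black, move to (3,13). |black|=3
Step 3: on WHITE (3,13): turn R to W, flip to black, move to (3,12). |black|=4
Step 4: on WHITE (3,12): turn R to N, flip to black, move to (2,12). |black|=5
Step 5: on BLACK (2,12): turn L to W, flip to white, move to (2,11). |black|=4
Step 6: on WHITE (2,11): turn R to N, flip to black, move to (1,11). |black|=5
Step 7: on WHITE (1,11): turn R to E, flip to black, move to (1,12). |black|=6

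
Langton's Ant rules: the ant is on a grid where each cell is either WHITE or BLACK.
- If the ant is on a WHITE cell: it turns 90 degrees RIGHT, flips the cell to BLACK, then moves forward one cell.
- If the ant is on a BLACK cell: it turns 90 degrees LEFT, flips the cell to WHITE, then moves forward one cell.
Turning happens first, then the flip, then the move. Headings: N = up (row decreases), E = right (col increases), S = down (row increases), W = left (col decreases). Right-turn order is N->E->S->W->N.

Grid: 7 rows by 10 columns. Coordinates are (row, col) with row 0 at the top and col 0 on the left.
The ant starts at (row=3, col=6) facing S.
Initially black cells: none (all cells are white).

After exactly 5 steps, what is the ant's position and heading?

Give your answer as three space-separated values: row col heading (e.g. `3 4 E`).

Answer: 3 7 E

Derivation:
Step 1: on WHITE (3,6): turn R to W, flip to black, move to (3,5). |black|=1
Step 2: on WHITE (3,5): turn R to N, flip to black, move to (2,5). |black|=2
Step 3: on WHITE (2,5): turn R to E, flip to black, move to (2,6). |black|=3
Step 4: on WHITE (2,6): turn R to S, flip to black, move to (3,6). |black|=4
Step 5: on BLACK (3,6): turn L to E, flip to white, move to (3,7). |black|=3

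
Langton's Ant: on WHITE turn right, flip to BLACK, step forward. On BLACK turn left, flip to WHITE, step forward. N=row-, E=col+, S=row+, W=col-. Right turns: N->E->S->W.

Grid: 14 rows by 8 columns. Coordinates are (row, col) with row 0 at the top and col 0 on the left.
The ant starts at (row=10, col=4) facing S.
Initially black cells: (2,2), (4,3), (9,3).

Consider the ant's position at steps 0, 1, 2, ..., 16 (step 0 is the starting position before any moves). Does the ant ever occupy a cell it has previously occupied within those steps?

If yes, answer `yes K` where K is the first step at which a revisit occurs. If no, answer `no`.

Answer: yes 6

Derivation:
Step 1: on WHITE (10,4): turn R to W, flip to black, move to (10,3). |black|=4 — new cell
Step 2: on WHITE (10,3): turn R to N, flip to black, move to (9,3). |black|=5 — new cell
Step 3: on BLACK (9,3): turn L to W, flip to white, move to (9,2). |black|=4 — new cell
Step 4: on WHITE (9,2): turn R to N, flip to black, move to (8,2). |black|=5 — new cell
Step 5: on WHITE (8,2): turn R to E, flip to black, move to (8,3). |black|=6 — new cell
Step 6: on WHITE (8,3): turn R to S, flip to black, move to (9,3). |black|=7 — REVISIT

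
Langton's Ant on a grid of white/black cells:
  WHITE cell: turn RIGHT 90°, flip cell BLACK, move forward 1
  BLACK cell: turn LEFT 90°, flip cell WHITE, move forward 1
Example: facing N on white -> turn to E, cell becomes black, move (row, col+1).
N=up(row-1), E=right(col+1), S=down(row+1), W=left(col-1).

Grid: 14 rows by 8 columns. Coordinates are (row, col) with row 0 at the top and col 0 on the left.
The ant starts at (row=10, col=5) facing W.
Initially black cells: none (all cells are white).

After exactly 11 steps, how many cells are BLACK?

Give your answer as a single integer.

Step 1: on WHITE (10,5): turn R to N, flip to black, move to (9,5). |black|=1
Step 2: on WHITE (9,5): turn R to E, flip to black, move to (9,6). |black|=2
Step 3: on WHITE (9,6): turn R to S, flip to black, move to (10,6). |black|=3
Step 4: on WHITE (10,6): turn R to W, flip to black, move to (10,5). |black|=4
Step 5: on BLACK (10,5): turn L to S, flip to white, move to (11,5). |black|=3
Step 6: on WHITE (11,5): turn R to W, flip to black, move to (11,4). |black|=4
Step 7: on WHITE (11,4): turn R to N, flip to black, move to (10,4). |black|=5
Step 8: on WHITE (10,4): turn R to E, flip to black, move to (10,5). |black|=6
Step 9: on WHITE (10,5): turn R to S, flip to black, move to (11,5). |black|=7
Step 10: on BLACK (11,5): turn L to E, flip to white, move to (11,6). |black|=6
Step 11: on WHITE (11,6): turn R to S, flip to black, move to (12,6). |black|=7

Answer: 7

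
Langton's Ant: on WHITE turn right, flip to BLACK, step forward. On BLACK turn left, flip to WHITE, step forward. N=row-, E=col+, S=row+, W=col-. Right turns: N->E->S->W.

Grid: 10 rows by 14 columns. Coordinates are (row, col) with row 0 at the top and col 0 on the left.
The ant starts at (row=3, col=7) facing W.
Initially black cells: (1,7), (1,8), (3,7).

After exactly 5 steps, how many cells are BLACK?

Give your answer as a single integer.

Answer: 6

Derivation:
Step 1: on BLACK (3,7): turn L to S, flip to white, move to (4,7). |black|=2
Step 2: on WHITE (4,7): turn R to W, flip to black, move to (4,6). |black|=3
Step 3: on WHITE (4,6): turn R to N, flip to black, move to (3,6). |black|=4
Step 4: on WHITE (3,6): turn R to E, flip to black, move to (3,7). |black|=5
Step 5: on WHITE (3,7): turn R to S, flip to black, move to (4,7). |black|=6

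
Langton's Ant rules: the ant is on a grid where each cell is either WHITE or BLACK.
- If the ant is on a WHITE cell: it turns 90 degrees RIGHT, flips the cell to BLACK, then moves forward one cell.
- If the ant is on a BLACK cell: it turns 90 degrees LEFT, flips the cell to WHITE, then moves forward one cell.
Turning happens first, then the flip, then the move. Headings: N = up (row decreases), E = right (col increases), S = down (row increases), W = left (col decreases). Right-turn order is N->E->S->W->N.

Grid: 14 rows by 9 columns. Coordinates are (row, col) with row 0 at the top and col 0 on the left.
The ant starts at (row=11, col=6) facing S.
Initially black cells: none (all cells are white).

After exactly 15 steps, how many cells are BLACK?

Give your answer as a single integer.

Answer: 9

Derivation:
Step 1: on WHITE (11,6): turn R to W, flip to black, move to (11,5). |black|=1
Step 2: on WHITE (11,5): turn R to N, flip to black, move to (10,5). |black|=2
Step 3: on WHITE (10,5): turn R to E, flip to black, move to (10,6). |black|=3
Step 4: on WHITE (10,6): turn R to S, flip to black, move to (11,6). |black|=4
Step 5: on BLACK (11,6): turn L to E, flip to white, move to (11,7). |black|=3
Step 6: on WHITE (11,7): turn R to S, flip to black, move to (12,7). |black|=4
Step 7: on WHITE (12,7): turn R to W, flip to black, move to (12,6). |black|=5
Step 8: on WHITE (12,6): turn R to N, flip to black, move to (11,6). |black|=6
Step 9: on WHITE (11,6): turn R to E, flip to black, move to (11,7). |black|=7
Step 10: on BLACK (11,7): turn L to N, flip to white, move to (10,7). |black|=6
Step 11: on WHITE (10,7): turn R to E, flip to black, move to (10,8). |black|=7
Step 12: on WHITE (10,8): turn R to S, flip to black, move to (11,8). |black|=8
Step 13: on WHITE (11,8): turn R to W, flip to black, move to (11,7). |black|=9
Step 14: on WHITE (11,7): turn R to N, flip to black, move to (10,7). |black|=10
Step 15: on BLACK (10,7): turn L to W, flip to white, move to (10,6). |black|=9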